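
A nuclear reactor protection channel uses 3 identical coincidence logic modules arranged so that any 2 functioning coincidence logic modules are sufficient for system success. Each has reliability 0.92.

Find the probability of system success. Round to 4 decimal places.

0.9818

R = Σ_{i=2}^{3} C(3,i) p^i (1−p)^{3−i} with p = 0.92
C(3,2)·0.92^2·0.08^1 = 0.203136
C(3,3)·0.92^3·0.08^0 = 0.778688
Sum = 0.9818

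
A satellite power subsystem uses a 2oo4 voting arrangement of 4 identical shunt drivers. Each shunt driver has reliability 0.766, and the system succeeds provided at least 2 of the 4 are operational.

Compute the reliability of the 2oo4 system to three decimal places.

0.958

R = Σ_{i=2}^{4} C(4,i) p^i (1−p)^{4−i} with p = 0.766
C(4,2)·0.766^2·0.234^2 = 0.19277
C(4,3)·0.766^3·0.234^1 = 0.42069
C(4,4)·0.766^4·0.234^0 = 0.34428
Sum = 0.958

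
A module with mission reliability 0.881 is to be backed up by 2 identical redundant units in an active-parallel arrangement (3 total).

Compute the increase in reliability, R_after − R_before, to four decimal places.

0.1173

R_before = 0.881
R_after = 1 − (1 − 0.881)^3 = 0.9983
ΔR = 0.9983 − 0.881 = 0.1173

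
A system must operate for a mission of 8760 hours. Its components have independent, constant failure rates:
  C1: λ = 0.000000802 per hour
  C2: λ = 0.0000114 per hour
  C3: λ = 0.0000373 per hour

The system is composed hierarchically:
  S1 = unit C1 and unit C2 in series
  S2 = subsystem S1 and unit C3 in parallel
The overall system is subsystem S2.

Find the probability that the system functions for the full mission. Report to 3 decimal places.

0.972

R(C1) = exp(−0.000000802 × 8760) = 0.99300
R(C2) = exp(−0.0000114 × 8760) = 0.90496
R(C3) = exp(−0.0000373 × 8760) = 0.72127
Series (C1 and C2): 0.99300 × 0.90496 = 0.89863
Parallel ([0.89863] and C3): 1 − (1 − 0.89863)(1 − 0.72127) = 0.972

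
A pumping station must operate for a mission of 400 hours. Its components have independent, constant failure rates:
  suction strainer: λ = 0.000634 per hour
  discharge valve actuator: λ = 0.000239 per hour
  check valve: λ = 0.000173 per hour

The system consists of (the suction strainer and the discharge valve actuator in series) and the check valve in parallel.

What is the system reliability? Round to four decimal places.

R(suction strainer) = exp(−0.000634 × 400) = 0.776002
R(discharge valve actuator) = exp(−0.000239 × 400) = 0.908827
R(check valve) = exp(−0.000173 × 400) = 0.933140
Series (suction strainer and discharge valve actuator): 0.776002 × 0.908827 = 0.705252
Parallel ([0.705252] and check valve): 1 − (1 − 0.705252)(1 − 0.933140) = 0.9803

0.9803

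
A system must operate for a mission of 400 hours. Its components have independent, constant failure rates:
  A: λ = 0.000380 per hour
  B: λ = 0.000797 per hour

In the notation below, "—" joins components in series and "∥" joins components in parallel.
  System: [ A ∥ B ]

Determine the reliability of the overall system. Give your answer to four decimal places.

0.9615

R(A) = exp(−0.000380 × 400) = 0.858988
R(B) = exp(−0.000797 × 400) = 0.727021
Parallel (A and B): 1 − (1 − 0.858988)(1 − 0.727021) = 0.9615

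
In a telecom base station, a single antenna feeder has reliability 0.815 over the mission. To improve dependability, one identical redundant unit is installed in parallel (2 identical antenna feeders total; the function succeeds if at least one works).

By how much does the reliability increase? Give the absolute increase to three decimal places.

0.151

R_before = 0.815
R_after = 1 − (1 − 0.815)^2 = 0.966
ΔR = 0.966 − 0.815 = 0.151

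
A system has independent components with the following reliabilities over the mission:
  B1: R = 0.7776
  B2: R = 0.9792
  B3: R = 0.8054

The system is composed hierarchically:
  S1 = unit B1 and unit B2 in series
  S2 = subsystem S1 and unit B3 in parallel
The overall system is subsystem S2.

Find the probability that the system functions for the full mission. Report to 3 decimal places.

0.954

Series (B1 and B2): 0.77760 × 0.97920 = 0.76143
Parallel ([0.76143] and B3): 1 − (1 − 0.76143)(1 − 0.80540) = 0.954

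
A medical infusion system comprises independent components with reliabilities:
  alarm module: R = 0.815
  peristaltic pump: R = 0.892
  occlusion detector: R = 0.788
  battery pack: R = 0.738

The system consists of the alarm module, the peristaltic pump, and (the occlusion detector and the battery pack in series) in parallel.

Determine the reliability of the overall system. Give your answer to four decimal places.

Series (occlusion detector and battery pack): 0.788000 × 0.738000 = 0.581544
Parallel (alarm module, peristaltic pump, and [0.581544]): 1 − (1 − 0.815000)(1 − 0.892000)(1 − 0.581544) = 0.9916

0.9916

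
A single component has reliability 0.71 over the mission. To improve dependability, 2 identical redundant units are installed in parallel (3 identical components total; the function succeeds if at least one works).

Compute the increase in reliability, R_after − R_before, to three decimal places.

0.266

R_before = 0.71
R_after = 1 − (1 − 0.71)^3 = 0.976
ΔR = 0.976 − 0.71 = 0.266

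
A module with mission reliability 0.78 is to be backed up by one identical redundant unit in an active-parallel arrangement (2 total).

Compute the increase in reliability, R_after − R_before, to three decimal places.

R_before = 0.78
R_after = 1 − (1 − 0.78)^2 = 0.952
ΔR = 0.952 − 0.78 = 0.172

0.172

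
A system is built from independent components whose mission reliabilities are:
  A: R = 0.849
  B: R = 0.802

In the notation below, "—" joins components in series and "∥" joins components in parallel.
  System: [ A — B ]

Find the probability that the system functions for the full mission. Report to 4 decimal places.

Series (A and B): 0.849000 × 0.802000 = 0.6809

0.6809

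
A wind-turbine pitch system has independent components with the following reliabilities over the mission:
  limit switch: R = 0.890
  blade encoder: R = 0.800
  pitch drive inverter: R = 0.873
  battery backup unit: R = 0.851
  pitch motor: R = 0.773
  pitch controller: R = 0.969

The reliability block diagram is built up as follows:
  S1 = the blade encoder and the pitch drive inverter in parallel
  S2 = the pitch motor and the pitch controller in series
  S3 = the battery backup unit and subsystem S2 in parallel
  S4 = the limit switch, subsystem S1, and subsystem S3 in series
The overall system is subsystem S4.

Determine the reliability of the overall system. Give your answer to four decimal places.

0.8350

Parallel (blade encoder and pitch drive inverter): 1 − (1 − 0.800000)(1 − 0.873000) = 0.974600
Series (pitch motor and pitch controller): 0.773000 × 0.969000 = 0.749037
Parallel (battery backup unit and [0.749037]): 1 − (1 − 0.851000)(1 − 0.749037) = 0.962607
Series (limit switch, [0.974600], and [0.962607]): 0.890000 × 0.974600 × 0.962607 = 0.8350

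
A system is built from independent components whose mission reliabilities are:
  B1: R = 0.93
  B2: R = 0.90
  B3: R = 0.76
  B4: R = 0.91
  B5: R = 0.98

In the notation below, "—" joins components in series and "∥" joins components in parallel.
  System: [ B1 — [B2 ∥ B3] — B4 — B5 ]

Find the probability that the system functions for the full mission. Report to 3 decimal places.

Parallel (B2 and B3): 1 − (1 − 0.90000)(1 − 0.76000) = 0.97600
Series (B1, [0.97600], B4, and B5): 0.93000 × 0.97600 × 0.91000 × 0.98000 = 0.809

0.809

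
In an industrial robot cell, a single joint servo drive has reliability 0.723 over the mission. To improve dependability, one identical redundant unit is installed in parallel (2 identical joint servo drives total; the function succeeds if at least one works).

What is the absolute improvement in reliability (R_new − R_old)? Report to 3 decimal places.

R_before = 0.723
R_after = 1 − (1 − 0.723)^2 = 0.923
ΔR = 0.923 − 0.723 = 0.200

0.200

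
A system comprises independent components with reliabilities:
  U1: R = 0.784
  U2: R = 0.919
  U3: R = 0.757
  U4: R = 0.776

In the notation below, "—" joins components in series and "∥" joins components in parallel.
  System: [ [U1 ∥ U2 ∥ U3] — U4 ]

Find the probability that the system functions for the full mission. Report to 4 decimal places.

0.7727

Parallel (U1, U2, and U3): 1 − (1 − 0.784000)(1 − 0.919000)(1 − 0.757000) = 0.995748
Series ([0.995748] and U4): 0.995748 × 0.776000 = 0.7727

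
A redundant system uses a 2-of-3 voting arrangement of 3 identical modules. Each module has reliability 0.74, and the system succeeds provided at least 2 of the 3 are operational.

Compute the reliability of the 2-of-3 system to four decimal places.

0.8324

R = Σ_{i=2}^{3} C(3,i) p^i (1−p)^{3−i} with p = 0.74
C(3,2)·0.74^2·0.26^1 = 0.427128
C(3,3)·0.74^3·0.26^0 = 0.405224
Sum = 0.8324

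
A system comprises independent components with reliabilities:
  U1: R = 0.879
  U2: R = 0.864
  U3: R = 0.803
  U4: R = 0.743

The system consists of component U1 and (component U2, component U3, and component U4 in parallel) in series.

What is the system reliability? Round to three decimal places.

0.873

Parallel (U2, U3, and U4): 1 − (1 − 0.86400)(1 − 0.80300)(1 − 0.74300) = 0.99311
Series (U1 and [0.99311]): 0.87900 × 0.99311 = 0.873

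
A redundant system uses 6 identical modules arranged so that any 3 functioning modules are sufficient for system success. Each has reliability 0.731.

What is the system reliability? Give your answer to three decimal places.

R = Σ_{i=3}^{6} C(6,i) p^i (1−p)^{6−i} with p = 0.731
C(6,3)·0.731^3·0.269^3 = 0.15207
C(6,4)·0.731^4·0.269^2 = 0.30993
C(6,5)·0.731^5·0.269^1 = 0.33689
C(6,6)·0.731^6·0.269^0 = 0.15258
Sum = 0.951

0.951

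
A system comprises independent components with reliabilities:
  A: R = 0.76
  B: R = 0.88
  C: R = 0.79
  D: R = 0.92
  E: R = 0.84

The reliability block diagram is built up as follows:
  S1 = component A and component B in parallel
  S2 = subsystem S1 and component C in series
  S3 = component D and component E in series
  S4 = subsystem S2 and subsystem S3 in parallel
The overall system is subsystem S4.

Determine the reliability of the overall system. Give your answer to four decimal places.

0.9471

Parallel (A and B): 1 − (1 − 0.760000)(1 − 0.880000) = 0.971200
Series ([0.971200] and C): 0.971200 × 0.790000 = 0.767248
Series (D and E): 0.920000 × 0.840000 = 0.772800
Parallel ([0.767248] and [0.772800]): 1 − (1 − 0.767248)(1 − 0.772800) = 0.9471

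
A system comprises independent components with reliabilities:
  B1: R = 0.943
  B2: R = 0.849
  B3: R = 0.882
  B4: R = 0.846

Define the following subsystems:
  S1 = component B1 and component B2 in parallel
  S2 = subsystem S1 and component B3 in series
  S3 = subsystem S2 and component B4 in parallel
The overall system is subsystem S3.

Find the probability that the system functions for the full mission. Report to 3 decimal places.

Parallel (B1 and B2): 1 − (1 − 0.94300)(1 − 0.84900) = 0.99139
Series ([0.99139] and B3): 0.99139 × 0.88200 = 0.87441
Parallel ([0.87441] and B4): 1 − (1 − 0.87441)(1 − 0.84600) = 0.981

0.981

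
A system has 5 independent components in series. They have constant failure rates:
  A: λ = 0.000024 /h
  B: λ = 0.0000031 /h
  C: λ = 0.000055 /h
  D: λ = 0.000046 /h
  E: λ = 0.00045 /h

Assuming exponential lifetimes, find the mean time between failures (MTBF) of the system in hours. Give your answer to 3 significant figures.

Series of exponential components: λ_sys = Σ λ_i
λ_sys = 0.000024 + 0.0000031 + 0.000055 + 0.000046 + 0.00045 = 5.7810e-04 /h
MTBF = 1 / λ_sys = 1730 h

1730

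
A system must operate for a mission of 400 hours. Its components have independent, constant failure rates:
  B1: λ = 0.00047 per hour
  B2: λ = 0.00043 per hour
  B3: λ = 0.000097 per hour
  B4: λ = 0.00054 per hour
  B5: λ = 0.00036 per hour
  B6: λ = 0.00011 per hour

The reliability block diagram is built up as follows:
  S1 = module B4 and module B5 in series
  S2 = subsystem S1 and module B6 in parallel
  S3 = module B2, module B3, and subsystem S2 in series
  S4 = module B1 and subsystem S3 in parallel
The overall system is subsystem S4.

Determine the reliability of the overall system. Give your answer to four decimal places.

0.9656

R(B1) = exp(−0.00047 × 400) = 0.828615
R(B2) = exp(−0.00043 × 400) = 0.841979
R(B3) = exp(−0.000097 × 400) = 0.961943
R(B4) = exp(−0.00054 × 400) = 0.805735
R(B5) = exp(−0.00036 × 400) = 0.865888
R(B6) = exp(−0.00011 × 400) = 0.956954
Series (B4 and B5): 0.805735 × 0.865888 = 0.697676
Parallel ([0.697676] and B6): 1 − (1 − 0.697676)(1 − 0.956954) = 0.986986
Series (B2, B3, and [0.986986]): 0.841979 × 0.961943 × 0.986986 = 0.799395
Parallel (B1 and [0.799395]): 1 − (1 − 0.828615)(1 − 0.799395) = 0.9656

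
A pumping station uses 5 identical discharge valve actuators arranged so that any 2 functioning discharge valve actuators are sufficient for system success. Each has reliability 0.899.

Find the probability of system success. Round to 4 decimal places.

R = Σ_{i=2}^{5} C(5,i) p^i (1−p)^{5−i} with p = 0.899
C(5,2)·0.899^2·0.101^3 = 0.008327
C(5,3)·0.899^3·0.101^2 = 0.074118
C(5,4)·0.899^4·0.101^1 = 0.329860
C(5,5)·0.899^5·0.101^0 = 0.587217
Sum = 0.9995

0.9995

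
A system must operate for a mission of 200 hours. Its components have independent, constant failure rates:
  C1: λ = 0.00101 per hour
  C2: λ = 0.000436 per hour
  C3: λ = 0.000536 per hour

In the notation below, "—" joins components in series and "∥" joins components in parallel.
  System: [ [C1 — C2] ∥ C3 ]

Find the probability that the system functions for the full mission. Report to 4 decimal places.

R(C1) = exp(−0.00101 × 200) = 0.817095
R(C2) = exp(−0.000436 × 200) = 0.916494
R(C3) = exp(−0.000536 × 200) = 0.898346
Series (C1 and C2): 0.817095 × 0.916494 = 0.748863
Parallel ([0.748863] and C3): 1 − (1 − 0.748863)(1 − 0.898346) = 0.9745

0.9745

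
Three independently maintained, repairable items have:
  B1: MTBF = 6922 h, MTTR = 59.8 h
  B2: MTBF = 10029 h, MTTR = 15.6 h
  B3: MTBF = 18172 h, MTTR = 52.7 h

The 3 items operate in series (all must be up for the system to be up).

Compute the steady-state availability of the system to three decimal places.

A(B1) = MTBF/(MTBF+MTTR) = 6922/(6922+59.8) = 0.991435
A(B2) = MTBF/(MTBF+MTTR) = 10029/(10029+15.6) = 0.998447
A(B3) = MTBF/(MTBF+MTTR) = 18172/(18172+52.7) = 0.997108
Series availability: 0.991435 × 0.998447 × 0.997108 = 0.987

0.987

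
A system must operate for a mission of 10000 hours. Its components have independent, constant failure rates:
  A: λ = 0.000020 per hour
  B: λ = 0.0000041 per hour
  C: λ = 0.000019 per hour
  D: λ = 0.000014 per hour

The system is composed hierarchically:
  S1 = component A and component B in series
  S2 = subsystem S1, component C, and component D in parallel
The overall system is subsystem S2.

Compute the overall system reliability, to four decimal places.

R(A) = exp(−0.000020 × 10000) = 0.818731
R(B) = exp(−0.0000041 × 10000) = 0.959829
R(C) = exp(−0.000019 × 10000) = 0.826959
R(D) = exp(−0.000014 × 10000) = 0.869358
Series (A and B): 0.818731 × 0.959829 = 0.785842
Parallel ([0.785842], C, and D): 1 − (1 − 0.785842)(1 − 0.826959)(1 − 0.869358) = 0.9952

0.9952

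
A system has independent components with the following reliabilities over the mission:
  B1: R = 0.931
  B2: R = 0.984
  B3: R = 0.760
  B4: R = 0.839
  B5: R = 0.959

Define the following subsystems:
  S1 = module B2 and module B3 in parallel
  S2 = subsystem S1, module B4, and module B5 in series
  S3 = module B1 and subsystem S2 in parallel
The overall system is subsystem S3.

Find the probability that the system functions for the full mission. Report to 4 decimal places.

0.9863

Parallel (B2 and B3): 1 − (1 − 0.984000)(1 − 0.760000) = 0.996160
Series ([0.996160], B4, and B5): 0.996160 × 0.839000 × 0.959000 = 0.801511
Parallel (B1 and [0.801511]): 1 − (1 − 0.931000)(1 − 0.801511) = 0.9863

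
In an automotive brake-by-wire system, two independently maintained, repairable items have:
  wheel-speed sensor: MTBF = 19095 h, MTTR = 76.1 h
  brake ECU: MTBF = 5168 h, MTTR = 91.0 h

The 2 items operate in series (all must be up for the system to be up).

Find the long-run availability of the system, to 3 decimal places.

A(wheel-speed sensor) = MTBF/(MTBF+MTTR) = 19095/(19095+76.1) = 0.996030
A(brake ECU) = MTBF/(MTBF+MTTR) = 5168/(5168+91.0) = 0.982696
Series availability: 0.996030 × 0.982696 = 0.979

0.979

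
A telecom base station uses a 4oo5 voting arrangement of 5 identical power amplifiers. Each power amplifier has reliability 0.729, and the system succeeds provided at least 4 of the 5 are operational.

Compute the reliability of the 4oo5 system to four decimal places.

0.5886

R = Σ_{i=4}^{5} C(5,i) p^i (1−p)^{5−i} with p = 0.729
C(5,4)·0.729^4·0.271^1 = 0.382692
C(5,5)·0.729^5·0.271^0 = 0.205891
Sum = 0.5886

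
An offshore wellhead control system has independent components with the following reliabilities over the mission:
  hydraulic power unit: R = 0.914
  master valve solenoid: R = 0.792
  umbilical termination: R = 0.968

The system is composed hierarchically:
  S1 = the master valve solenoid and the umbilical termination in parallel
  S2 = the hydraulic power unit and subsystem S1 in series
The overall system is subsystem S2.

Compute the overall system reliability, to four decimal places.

Parallel (master valve solenoid and umbilical termination): 1 − (1 − 0.792000)(1 − 0.968000) = 0.993344
Series (hydraulic power unit and [0.993344]): 0.914000 × 0.993344 = 0.9079

0.9079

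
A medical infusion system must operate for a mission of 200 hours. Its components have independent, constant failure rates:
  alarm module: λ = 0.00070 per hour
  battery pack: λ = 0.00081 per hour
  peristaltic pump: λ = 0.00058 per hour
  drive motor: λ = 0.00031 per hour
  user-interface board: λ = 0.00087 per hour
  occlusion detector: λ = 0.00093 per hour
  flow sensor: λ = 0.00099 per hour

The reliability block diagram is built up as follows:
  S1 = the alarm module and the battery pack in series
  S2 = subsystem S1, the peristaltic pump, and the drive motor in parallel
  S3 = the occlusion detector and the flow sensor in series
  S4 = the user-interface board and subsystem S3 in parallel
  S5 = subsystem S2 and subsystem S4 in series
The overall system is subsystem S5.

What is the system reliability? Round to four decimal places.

0.9474

R(alarm module) = exp(−0.00070 × 200) = 0.869358
R(battery pack) = exp(−0.00081 × 200) = 0.850441
R(peristaltic pump) = exp(−0.00058 × 200) = 0.890475
R(drive motor) = exp(−0.00031 × 200) = 0.939883
R(user-interface board) = exp(−0.00087 × 200) = 0.840297
R(occlusion detector) = exp(−0.00093 × 200) = 0.830274
R(flow sensor) = exp(−0.00099 × 200) = 0.820370
Series (alarm module and battery pack): 0.869358 × 0.850441 = 0.739338
Parallel ([0.739338], peristaltic pump, and drive motor): 1 − (1 − 0.739338)(1 − 0.890475)(1 − 0.939883) = 0.998284
Series (occlusion detector and flow sensor): 0.830274 × 0.820370 = 0.681132
Parallel (user-interface board and [0.681132]): 1 − (1 − 0.840297)(1 − 0.681132) = 0.949076
Series ([0.998284] and [0.949076]): 0.998284 × 0.949076 = 0.9474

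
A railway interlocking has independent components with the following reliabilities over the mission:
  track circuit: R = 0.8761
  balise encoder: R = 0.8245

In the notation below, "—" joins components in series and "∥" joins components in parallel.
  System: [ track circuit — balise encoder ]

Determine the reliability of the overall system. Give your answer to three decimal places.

Series (track circuit and balise encoder): 0.87610 × 0.82450 = 0.722

0.722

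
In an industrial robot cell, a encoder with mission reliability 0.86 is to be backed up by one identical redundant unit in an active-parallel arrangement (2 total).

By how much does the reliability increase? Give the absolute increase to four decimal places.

0.1204

R_before = 0.86
R_after = 1 − (1 − 0.86)^2 = 0.9804
ΔR = 0.9804 − 0.86 = 0.1204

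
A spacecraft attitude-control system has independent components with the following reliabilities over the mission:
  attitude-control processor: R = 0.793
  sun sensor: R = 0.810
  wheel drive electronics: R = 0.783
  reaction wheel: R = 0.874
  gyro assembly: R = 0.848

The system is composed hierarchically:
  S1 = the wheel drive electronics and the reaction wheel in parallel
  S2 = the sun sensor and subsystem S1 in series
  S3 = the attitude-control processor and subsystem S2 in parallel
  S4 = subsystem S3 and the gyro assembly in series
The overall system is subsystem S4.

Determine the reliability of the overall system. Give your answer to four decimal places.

0.8108

Parallel (wheel drive electronics and reaction wheel): 1 − (1 − 0.783000)(1 − 0.874000) = 0.972658
Series (sun sensor and [0.972658]): 0.810000 × 0.972658 = 0.787853
Parallel (attitude-control processor and [0.787853]): 1 − (1 − 0.793000)(1 − 0.787853) = 0.956086
Series ([0.956086] and gyro assembly): 0.956086 × 0.848000 = 0.8108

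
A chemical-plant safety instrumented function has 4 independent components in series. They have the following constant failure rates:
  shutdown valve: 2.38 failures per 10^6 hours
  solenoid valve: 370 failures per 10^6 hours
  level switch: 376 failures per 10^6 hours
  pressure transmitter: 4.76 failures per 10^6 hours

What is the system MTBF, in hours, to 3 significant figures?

1330

Series of exponential components: λ_sys = Σ λ_i
λ_sys = 0.00000238 + 0.000370 + 0.000376 + 0.00000476 = 7.5314e-04 /h
MTBF = 1 / λ_sys = 1330 h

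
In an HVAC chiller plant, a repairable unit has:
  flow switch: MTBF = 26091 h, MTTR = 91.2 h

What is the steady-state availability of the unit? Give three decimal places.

A(flow switch) = MTBF/(MTBF+MTTR) = 26091/(26091+91.2) = 0.997

0.997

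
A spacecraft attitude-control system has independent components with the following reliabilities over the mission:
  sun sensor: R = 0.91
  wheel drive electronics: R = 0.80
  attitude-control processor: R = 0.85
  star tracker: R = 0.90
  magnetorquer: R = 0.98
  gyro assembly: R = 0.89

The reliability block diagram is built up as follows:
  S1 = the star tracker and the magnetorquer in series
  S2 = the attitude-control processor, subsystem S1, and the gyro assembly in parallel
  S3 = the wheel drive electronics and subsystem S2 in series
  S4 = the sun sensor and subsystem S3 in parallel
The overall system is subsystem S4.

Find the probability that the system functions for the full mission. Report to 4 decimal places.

0.9819

Series (star tracker and magnetorquer): 0.900000 × 0.980000 = 0.882000
Parallel (attitude-control processor, [0.882000], and gyro assembly): 1 − (1 − 0.850000)(1 − 0.882000)(1 − 0.890000) = 0.998053
Series (wheel drive electronics and [0.998053]): 0.800000 × 0.998053 = 0.798442
Parallel (sun sensor and [0.798442]): 1 − (1 − 0.910000)(1 − 0.798442) = 0.9819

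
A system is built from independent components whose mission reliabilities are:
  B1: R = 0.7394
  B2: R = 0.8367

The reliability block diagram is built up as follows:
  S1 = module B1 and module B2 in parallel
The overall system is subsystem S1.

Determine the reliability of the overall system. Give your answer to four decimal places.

Parallel (B1 and B2): 1 − (1 − 0.739400)(1 − 0.836700) = 0.9574

0.9574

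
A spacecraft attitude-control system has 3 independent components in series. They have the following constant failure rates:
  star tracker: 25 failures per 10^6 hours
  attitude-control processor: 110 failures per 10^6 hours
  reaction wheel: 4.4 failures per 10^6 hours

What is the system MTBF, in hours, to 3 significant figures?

Series of exponential components: λ_sys = Σ λ_i
λ_sys = 0.000025 + 0.00011 + 0.0000044 = 1.3940e-04 /h
MTBF = 1 / λ_sys = 7170 h

7170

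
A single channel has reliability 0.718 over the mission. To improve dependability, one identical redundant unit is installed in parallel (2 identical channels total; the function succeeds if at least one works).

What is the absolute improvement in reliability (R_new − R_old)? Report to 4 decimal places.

R_before = 0.718
R_after = 1 − (1 − 0.718)^2 = 0.9205
ΔR = 0.9205 − 0.718 = 0.2025

0.2025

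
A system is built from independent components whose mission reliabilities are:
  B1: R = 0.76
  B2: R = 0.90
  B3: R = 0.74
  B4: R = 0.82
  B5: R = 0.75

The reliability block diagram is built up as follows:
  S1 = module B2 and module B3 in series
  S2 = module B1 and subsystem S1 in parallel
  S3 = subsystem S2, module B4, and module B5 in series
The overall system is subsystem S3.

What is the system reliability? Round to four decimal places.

0.5657

Series (B2 and B3): 0.900000 × 0.740000 = 0.666000
Parallel (B1 and [0.666000]): 1 − (1 − 0.760000)(1 − 0.666000) = 0.919840
Series ([0.919840], B4, and B5): 0.919840 × 0.820000 × 0.750000 = 0.5657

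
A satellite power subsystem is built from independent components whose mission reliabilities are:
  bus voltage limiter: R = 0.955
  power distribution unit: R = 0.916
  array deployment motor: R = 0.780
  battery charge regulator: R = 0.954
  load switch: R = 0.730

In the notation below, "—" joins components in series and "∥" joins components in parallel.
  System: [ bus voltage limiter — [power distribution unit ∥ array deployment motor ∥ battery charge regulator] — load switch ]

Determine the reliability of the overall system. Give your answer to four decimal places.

Parallel (power distribution unit, array deployment motor, and battery charge regulator): 1 − (1 − 0.916000)(1 − 0.780000)(1 − 0.954000) = 0.999150
Series (bus voltage limiter, [0.999150], and load switch): 0.955000 × 0.999150 × 0.730000 = 0.6966

0.6966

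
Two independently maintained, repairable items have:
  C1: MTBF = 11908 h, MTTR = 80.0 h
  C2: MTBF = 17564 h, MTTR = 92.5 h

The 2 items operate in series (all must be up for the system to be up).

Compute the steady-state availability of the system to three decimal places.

A(C1) = MTBF/(MTBF+MTTR) = 11908/(11908+80.0) = 0.993327
A(C2) = MTBF/(MTBF+MTTR) = 17564/(17564+92.5) = 0.994761
Series availability: 0.993327 × 0.994761 = 0.988

0.988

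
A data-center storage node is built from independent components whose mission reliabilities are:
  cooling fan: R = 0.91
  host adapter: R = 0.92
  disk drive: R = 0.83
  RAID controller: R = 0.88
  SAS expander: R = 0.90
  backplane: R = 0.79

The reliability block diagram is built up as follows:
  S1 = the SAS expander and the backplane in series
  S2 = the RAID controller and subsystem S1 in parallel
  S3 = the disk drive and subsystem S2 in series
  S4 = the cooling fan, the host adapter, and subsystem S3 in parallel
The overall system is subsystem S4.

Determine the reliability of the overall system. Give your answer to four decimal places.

Series (SAS expander and backplane): 0.900000 × 0.790000 = 0.711000
Parallel (RAID controller and [0.711000]): 1 − (1 − 0.880000)(1 − 0.711000) = 0.965320
Series (disk drive and [0.965320]): 0.830000 × 0.965320 = 0.801216
Parallel (cooling fan, host adapter, and [0.801216]): 1 − (1 − 0.910000)(1 − 0.920000)(1 − 0.801216) = 0.9986

0.9986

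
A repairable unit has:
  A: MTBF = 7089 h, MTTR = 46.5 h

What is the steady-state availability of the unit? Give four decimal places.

0.9935

A(A) = MTBF/(MTBF+MTTR) = 7089/(7089+46.5) = 0.9935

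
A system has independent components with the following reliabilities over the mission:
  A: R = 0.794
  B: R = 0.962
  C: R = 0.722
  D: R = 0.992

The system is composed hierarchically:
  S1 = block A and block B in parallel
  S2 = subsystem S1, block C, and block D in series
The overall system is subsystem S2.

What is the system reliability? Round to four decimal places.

Parallel (A and B): 1 − (1 − 0.794000)(1 − 0.962000) = 0.992172
Series ([0.992172], C, and D): 0.992172 × 0.722000 × 0.992000 = 0.7106

0.7106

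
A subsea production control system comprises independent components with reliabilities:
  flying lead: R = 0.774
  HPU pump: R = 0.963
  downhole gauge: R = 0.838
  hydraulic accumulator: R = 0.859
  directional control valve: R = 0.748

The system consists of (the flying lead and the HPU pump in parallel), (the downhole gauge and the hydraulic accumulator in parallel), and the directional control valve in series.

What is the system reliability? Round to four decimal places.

0.7248

Parallel (flying lead and HPU pump): 1 − (1 − 0.774000)(1 − 0.963000) = 0.991638
Parallel (downhole gauge and hydraulic accumulator): 1 − (1 − 0.838000)(1 − 0.859000) = 0.977158
Series ([0.991638], [0.977158], and directional control valve): 0.991638 × 0.977158 × 0.748000 = 0.7248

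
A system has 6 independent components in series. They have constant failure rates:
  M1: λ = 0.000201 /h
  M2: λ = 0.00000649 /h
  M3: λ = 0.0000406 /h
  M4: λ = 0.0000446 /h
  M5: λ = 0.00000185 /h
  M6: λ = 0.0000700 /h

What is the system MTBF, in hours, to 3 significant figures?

2740

Series of exponential components: λ_sys = Σ λ_i
λ_sys = 0.000201 + 0.00000649 + 0.0000406 + 0.0000446 + 0.00000185 + 0.0000700 = 3.6454e-04 /h
MTBF = 1 / λ_sys = 2740 h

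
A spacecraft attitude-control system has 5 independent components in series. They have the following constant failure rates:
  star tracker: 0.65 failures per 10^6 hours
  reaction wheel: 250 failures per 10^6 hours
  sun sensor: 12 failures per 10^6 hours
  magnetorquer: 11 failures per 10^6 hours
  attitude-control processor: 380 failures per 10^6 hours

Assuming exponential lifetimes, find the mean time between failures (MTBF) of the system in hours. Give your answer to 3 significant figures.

Series of exponential components: λ_sys = Σ λ_i
λ_sys = 0.00000065 + 0.00025 + 0.000012 + 0.000011 + 0.00038 = 6.5365e-04 /h
MTBF = 1 / λ_sys = 1530 h

1530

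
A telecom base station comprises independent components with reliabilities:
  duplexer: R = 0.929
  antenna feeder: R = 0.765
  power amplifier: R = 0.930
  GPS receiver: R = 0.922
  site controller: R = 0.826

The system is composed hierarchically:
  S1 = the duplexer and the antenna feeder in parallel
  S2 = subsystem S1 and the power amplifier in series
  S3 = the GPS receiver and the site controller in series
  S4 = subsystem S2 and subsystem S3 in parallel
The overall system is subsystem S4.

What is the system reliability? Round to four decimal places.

Parallel (duplexer and antenna feeder): 1 − (1 − 0.929000)(1 − 0.765000) = 0.983315
Series ([0.983315] and power amplifier): 0.983315 × 0.930000 = 0.914483
Series (GPS receiver and site controller): 0.922000 × 0.826000 = 0.761572
Parallel ([0.914483] and [0.761572]): 1 − (1 − 0.914483)(1 − 0.761572) = 0.9796

0.9796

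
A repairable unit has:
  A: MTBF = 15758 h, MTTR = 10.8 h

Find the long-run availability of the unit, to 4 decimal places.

0.9993

A(A) = MTBF/(MTBF+MTTR) = 15758/(15758+10.8) = 0.9993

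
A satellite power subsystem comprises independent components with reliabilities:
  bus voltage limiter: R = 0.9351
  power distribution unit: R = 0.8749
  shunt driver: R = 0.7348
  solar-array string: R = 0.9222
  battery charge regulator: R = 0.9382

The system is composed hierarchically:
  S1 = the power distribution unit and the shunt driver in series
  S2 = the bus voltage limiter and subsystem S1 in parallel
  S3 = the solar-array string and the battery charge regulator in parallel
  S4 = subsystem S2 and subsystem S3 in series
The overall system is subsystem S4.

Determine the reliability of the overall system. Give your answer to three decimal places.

Series (power distribution unit and shunt driver): 0.87490 × 0.73480 = 0.64288
Parallel (bus voltage limiter and [0.64288]): 1 − (1 − 0.93510)(1 − 0.64288) = 0.97682
Parallel (solar-array string and battery charge regulator): 1 − (1 − 0.92220)(1 − 0.93820) = 0.99519
Series ([0.97682] and [0.99519]): 0.97682 × 0.99519 = 0.972

0.972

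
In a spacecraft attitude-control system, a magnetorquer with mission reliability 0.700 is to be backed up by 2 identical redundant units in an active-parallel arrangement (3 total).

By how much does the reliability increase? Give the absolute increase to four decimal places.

R_before = 0.700
R_after = 1 − (1 − 0.700)^3 = 0.9730
ΔR = 0.9730 − 0.700 = 0.2730

0.2730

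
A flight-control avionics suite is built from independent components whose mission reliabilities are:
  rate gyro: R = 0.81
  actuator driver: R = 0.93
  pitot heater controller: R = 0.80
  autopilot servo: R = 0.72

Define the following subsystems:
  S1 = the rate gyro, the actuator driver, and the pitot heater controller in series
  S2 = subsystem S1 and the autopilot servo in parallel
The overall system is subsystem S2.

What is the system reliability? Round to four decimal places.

0.8887

Series (rate gyro, actuator driver, and pitot heater controller): 0.810000 × 0.930000 × 0.800000 = 0.602640
Parallel ([0.602640] and autopilot servo): 1 − (1 − 0.602640)(1 − 0.720000) = 0.8887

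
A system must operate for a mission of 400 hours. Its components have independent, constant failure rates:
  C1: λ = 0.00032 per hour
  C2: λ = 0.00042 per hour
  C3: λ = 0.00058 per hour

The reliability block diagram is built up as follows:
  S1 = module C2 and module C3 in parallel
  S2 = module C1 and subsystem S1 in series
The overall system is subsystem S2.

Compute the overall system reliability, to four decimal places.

0.8517

R(C1) = exp(−0.00032 × 400) = 0.879853
R(C2) = exp(−0.00042 × 400) = 0.845354
R(C3) = exp(−0.00058 × 400) = 0.792946
Parallel (C2 and C3): 1 − (1 − 0.845354)(1 − 0.792946) = 0.967980
Series (C1 and [0.967980]): 0.879853 × 0.967980 = 0.8517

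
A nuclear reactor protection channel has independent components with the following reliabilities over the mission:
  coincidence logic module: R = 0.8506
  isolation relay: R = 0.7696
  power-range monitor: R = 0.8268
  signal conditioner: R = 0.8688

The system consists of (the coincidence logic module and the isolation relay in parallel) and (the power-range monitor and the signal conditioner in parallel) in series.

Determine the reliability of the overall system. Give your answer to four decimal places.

0.9436

Parallel (coincidence logic module and isolation relay): 1 − (1 − 0.850600)(1 − 0.769600) = 0.965578
Parallel (power-range monitor and signal conditioner): 1 − (1 − 0.826800)(1 − 0.868800) = 0.977276
Series ([0.965578] and [0.977276]): 0.965578 × 0.977276 = 0.9436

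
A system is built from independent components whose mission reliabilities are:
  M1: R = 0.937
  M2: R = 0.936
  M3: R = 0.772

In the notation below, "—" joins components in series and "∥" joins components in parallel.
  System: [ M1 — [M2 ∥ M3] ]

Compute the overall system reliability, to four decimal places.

Parallel (M2 and M3): 1 − (1 − 0.936000)(1 − 0.772000) = 0.985408
Series (M1 and [0.985408]): 0.937000 × 0.985408 = 0.9233

0.9233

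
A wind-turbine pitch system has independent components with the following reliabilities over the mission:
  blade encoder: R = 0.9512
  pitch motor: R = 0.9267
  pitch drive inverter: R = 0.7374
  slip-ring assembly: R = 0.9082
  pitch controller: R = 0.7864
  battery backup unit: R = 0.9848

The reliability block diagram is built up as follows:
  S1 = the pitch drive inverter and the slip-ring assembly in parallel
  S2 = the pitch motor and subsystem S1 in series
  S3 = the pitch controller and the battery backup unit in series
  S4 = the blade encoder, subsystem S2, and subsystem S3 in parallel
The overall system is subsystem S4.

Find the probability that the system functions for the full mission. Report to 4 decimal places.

Parallel (pitch drive inverter and slip-ring assembly): 1 − (1 − 0.737400)(1 − 0.908200) = 0.975893
Series (pitch motor and [0.975893]): 0.926700 × 0.975893 = 0.904360
Series (pitch controller and battery backup unit): 0.786400 × 0.984800 = 0.774447
Parallel (blade encoder, [0.904360], and [0.774447]): 1 − (1 − 0.951200)(1 − 0.904360)(1 − 0.774447) = 0.9989

0.9989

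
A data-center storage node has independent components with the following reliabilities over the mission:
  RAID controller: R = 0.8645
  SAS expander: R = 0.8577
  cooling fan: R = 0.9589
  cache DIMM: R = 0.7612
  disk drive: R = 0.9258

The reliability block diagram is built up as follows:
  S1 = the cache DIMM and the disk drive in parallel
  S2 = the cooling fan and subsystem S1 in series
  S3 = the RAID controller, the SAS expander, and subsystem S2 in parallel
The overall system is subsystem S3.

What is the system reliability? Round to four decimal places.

Parallel (cache DIMM and disk drive): 1 − (1 − 0.761200)(1 − 0.925800) = 0.982281
Series (cooling fan and [0.982281]): 0.958900 × 0.982281 = 0.941909
Parallel (RAID controller, SAS expander, and [0.941909]): 1 − (1 − 0.864500)(1 − 0.857700)(1 − 0.941909) = 0.9989

0.9989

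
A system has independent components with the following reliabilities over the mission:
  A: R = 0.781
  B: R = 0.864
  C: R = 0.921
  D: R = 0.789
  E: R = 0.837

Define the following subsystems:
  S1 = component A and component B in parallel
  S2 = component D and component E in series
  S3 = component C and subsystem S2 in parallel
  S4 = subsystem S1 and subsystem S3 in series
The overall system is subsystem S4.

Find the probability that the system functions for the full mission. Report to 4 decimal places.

Parallel (A and B): 1 − (1 − 0.781000)(1 − 0.864000) = 0.970216
Series (D and E): 0.789000 × 0.837000 = 0.660393
Parallel (C and [0.660393]): 1 − (1 − 0.921000)(1 − 0.660393) = 0.973171
Series ([0.970216] and [0.973171]): 0.970216 × 0.973171 = 0.9442

0.9442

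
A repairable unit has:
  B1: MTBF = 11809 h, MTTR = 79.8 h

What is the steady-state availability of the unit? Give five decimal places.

0.99329

A(B1) = MTBF/(MTBF+MTTR) = 11809/(11809+79.8) = 0.99329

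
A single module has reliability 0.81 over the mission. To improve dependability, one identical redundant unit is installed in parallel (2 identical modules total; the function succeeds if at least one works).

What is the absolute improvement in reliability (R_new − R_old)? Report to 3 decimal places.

R_before = 0.81
R_after = 1 − (1 − 0.81)^2 = 0.964
ΔR = 0.964 − 0.81 = 0.154

0.154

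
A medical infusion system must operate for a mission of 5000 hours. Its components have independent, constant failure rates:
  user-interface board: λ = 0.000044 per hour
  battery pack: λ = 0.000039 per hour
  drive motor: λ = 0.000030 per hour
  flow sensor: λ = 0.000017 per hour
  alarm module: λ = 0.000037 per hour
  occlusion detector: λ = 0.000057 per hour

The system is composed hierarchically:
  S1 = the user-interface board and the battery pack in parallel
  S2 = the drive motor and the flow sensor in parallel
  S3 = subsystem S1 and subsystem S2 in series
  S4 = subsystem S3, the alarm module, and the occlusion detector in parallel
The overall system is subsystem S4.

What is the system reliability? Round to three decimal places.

R(user-interface board) = exp(−0.000044 × 5000) = 0.80252
R(battery pack) = exp(−0.000039 × 5000) = 0.82283
R(drive motor) = exp(−0.000030 × 5000) = 0.86071
R(flow sensor) = exp(−0.000017 × 5000) = 0.91851
R(alarm module) = exp(−0.000037 × 5000) = 0.83110
R(occlusion detector) = exp(−0.000057 × 5000) = 0.75201
Parallel (user-interface board and battery pack): 1 − (1 − 0.80252)(1 − 0.82283) = 0.96501
Parallel (drive motor and flow sensor): 1 − (1 − 0.86071)(1 − 0.91851) = 0.98865
Series ([0.96501] and [0.98865]): 0.96501 × 0.98865 = 0.95406
Parallel ([0.95406], alarm module, and occlusion detector): 1 − (1 − 0.95406)(1 − 0.83110)(1 − 0.75201) = 0.998

0.998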